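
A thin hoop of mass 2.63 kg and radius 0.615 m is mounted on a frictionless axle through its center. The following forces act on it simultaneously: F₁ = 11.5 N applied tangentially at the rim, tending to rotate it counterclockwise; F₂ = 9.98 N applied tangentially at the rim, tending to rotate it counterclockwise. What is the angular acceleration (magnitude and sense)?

α ≈ 13.3 rad/s², counterclockwise

I = MR² = (2.63)(0.615)² = 0.9947 kg·m².
Taking counterclockwise as positive: τ₁ = +(11.5)(0.615) = +7.072 N·m; τ₂ = +(9.98)(0.615) = +6.138 N·m.
Net torque τ = 13.21 N·m.
α = τ/I = 13.21/0.9947 = 13.28 rad/s².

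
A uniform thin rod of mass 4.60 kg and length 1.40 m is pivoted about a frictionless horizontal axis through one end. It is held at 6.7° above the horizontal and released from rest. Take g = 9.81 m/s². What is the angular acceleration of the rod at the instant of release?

α ≈ 10.4 rad/s²

About the pivot, I = (1/3)ML² = (1/3)(4.60)(1.40)² = 3.005 kg·m².
The weight acts at the center, a distance L/2 = 0.7000 m from the pivot; τ = Mg(L/2) cos 6.7° = 31.37 N·m.
α = τ/I = 31.37/3.005 = 10.44 rad/s².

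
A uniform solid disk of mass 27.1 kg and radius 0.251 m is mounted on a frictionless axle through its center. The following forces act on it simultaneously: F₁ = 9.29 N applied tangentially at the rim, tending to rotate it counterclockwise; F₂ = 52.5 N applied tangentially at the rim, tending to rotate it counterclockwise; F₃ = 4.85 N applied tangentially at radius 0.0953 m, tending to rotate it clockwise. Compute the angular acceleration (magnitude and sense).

α ≈ 17.6 rad/s², counterclockwise

I = ½MR² = (1/2)(27.1)(0.251)² = 0.8537 kg·m².
Taking counterclockwise as positive: τ₁ = +(9.29)(0.251) = +2.332 N·m; τ₂ = +(52.5)(0.251) = +13.18 N·m; τ₃ = −(4.85)(0.0953) = −0.4622 N·m.
Net torque τ = 15.05 N·m.
α = τ/I = 15.05/0.8537 = 17.63 rad/s².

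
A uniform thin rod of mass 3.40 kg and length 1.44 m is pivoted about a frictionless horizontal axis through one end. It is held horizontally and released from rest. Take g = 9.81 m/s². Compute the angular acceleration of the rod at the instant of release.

About the pivot, I = (1/3)ML² = (1/3)(3.40)(1.44)² = 2.350 kg·m².
The weight acts at the center, a distance L/2 = 0.7200 m from the pivot; τ = Mg(L/2) = 24.01 N·m.
α = τ/I = 24.01/2.350 = 10.22 rad/s².

α ≈ 10.2 rad/s²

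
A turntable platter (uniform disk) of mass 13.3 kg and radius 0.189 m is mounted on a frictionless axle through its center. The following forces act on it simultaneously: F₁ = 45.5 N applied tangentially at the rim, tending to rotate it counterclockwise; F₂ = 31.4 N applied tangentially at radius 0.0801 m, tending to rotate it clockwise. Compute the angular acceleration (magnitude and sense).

I = ½MR² = (1/2)(13.3)(0.189)² = 0.2375 kg·m².
Taking counterclockwise as positive: τ₁ = +(45.5)(0.189) = +8.600 N·m; τ₂ = −(31.4)(0.0801) = −2.515 N·m.
Net torque τ = 6.084 N·m.
α = τ/I = 6.084/0.2375 = 25.61 rad/s².

α ≈ 25.6 rad/s², counterclockwise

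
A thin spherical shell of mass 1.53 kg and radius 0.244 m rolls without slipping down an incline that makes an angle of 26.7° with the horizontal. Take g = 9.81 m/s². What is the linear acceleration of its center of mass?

Translation along the incline: Mg sinθ − f = Ma.
Rotation about the center: fR = Iα with I = (2/3)MR². No-slip gives a = αR, so f = (I/R²)a = (2/3)M a.
Substituting: Mg sinθ = (1 + 0.6667)Ma, so a = g sinθ/(1 + 0.6667) = (9.81) sin 26.7° / 1.667 = 2.645 m/s².

a ≈ 2.64 m/s²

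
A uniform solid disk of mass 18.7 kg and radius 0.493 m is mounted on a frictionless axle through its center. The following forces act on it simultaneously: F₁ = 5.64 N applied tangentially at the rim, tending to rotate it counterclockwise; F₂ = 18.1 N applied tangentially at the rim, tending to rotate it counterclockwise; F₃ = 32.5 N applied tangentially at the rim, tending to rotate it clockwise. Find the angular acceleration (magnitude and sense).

I = ½MR² = (1/2)(18.7)(0.493)² = 2.273 kg·m².
Taking counterclockwise as positive: τ₁ = +(5.64)(0.493) = +2.781 N·m; τ₂ = +(18.1)(0.493) = +8.923 N·m; τ₃ = −(32.5)(0.493) = −16.02 N·m.
Net torque τ = -4.319 N·m.
α = τ/I = -4.319/2.273 = -1.900 rad/s².

α ≈ 1.90 rad/s², clockwise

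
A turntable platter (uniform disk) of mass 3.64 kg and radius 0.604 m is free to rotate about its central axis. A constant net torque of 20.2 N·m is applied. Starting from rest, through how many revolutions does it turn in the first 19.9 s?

≈ 959 revolutions

I = ½MR² = (1/2)(3.64)(0.604)² = 0.6640 kg·m².
α = τ/I = 20.2/0.6640 = 30.42 rad/s².
θ = ½αt² = ½(30.42)(19.9)² = 6024 rad.
Revolutions = θ/(2π) = 958.7.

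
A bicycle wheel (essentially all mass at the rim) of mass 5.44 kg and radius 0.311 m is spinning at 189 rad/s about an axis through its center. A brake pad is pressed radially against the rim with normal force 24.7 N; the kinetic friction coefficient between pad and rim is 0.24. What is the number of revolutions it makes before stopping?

≈ 811 revolutions

I = MR² = (5.44)(0.311)² = 0.5262 kg·m².
Friction force f = μN = (0.24)(24.7) = 5.928 N at the rim; torque magnitude τ = fR = 1.844 N·m, opposing ω.
|α| = τ/I = 1.844/0.5262 = 3.504 rad/s² (deceleration).
ω² = ω₀² − 2|α|θ with ω = 0 ⇒ θ = ω₀²/(2|α|) = 5097 rad = 811.3 rev.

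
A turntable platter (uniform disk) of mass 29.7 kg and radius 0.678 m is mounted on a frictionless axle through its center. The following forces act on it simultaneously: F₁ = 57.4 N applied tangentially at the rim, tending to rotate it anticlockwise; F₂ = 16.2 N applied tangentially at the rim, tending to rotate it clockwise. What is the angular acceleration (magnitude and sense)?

α ≈ 4.09 rad/s², anticlockwise

I = ½MR² = (1/2)(29.7)(0.678)² = 6.826 kg·m².
Taking anticlockwise as positive: τ₁ = +(57.4)(0.678) = +38.92 N·m; τ₂ = −(16.2)(0.678) = −10.98 N·m.
Net torque τ = 27.93 N·m.
α = τ/I = 27.93/6.826 = 4.092 rad/s².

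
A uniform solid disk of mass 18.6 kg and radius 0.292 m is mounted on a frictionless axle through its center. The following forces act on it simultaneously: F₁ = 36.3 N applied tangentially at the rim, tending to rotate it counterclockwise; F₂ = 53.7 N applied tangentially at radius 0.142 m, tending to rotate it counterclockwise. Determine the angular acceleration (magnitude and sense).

I = ½MR² = (1/2)(18.6)(0.292)² = 0.7930 kg·m².
Taking counterclockwise as positive: τ₁ = +(36.3)(0.292) = +10.60 N·m; τ₂ = +(53.7)(0.142) = +7.625 N·m.
Net torque τ = 18.22 N·m.
α = τ/I = 18.22/0.7930 = 22.98 rad/s².

α ≈ 23.0 rad/s², counterclockwise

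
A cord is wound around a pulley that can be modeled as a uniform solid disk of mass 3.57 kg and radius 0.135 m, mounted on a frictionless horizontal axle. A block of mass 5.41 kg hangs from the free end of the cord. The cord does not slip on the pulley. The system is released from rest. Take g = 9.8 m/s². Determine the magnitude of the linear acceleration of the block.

I = ½MR² = (1/2)(3.57)(0.135)² = 0.03253 kg·m².
Block: mg − T = ma. Pulley: TR = Iα. No-slip: a = αR, so T = (I/R²)a = 1.785·a.
Then mg = (m + 1.785)a, so a = (5.41)(9.8)/(5.41 + 1.785) = 7.369 m/s².

a ≈ 7.37 m/s²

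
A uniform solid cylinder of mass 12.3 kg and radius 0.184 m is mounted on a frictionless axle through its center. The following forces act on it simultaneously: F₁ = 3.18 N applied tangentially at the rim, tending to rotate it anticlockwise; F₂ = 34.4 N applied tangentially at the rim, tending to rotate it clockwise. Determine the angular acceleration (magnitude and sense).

α ≈ 27.6 rad/s², clockwise

I = ½MR² = (1/2)(12.3)(0.184)² = 0.2082 kg·m².
Taking anticlockwise as positive: τ₁ = +(3.18)(0.184) = +0.5851 N·m; τ₂ = −(34.4)(0.184) = −6.330 N·m.
Net torque τ = -5.744 N·m.
α = τ/I = -5.744/0.2082 = -27.59 rad/s².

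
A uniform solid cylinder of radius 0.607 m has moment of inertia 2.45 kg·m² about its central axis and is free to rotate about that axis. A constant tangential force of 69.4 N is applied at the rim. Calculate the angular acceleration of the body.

α ≈ 17.2 rad/s²

τ = F R = (69.4)(0.607) = 42.13 N·m.
Newton's second law for rotation, τ = Iα, gives α = τ/I = 42.13/2.450 = 17.19 rad/s².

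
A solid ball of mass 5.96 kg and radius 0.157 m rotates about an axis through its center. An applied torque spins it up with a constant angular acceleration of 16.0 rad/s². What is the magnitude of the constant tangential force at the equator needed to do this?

F ≈ 5.99 N

I = (2/5)MR² = (2/5)(5.96)(0.157)² = 0.05876 kg·m².
The required torque is τ = Iα = (0.05876)(16.00) = 0.9402 N·m.
A tangential force at the equator gives τ = FR, so F = τ/R = 0.9402/0.157 = 5.989 N.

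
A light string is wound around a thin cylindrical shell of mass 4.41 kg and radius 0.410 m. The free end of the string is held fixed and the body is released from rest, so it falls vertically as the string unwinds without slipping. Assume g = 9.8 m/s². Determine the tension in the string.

Translation: Mg − T = Ma. Rotation about the center: TR = Iα with I = MR².
With a = αR: T = (I/R²)a = M a, so Mg = (1 + 1.000)Ma.
a = g/(1 + 1.000) = 9.8/2.000 = 4.900 m/s².
T = 1.000·M·a = (1.000)(4.41)(4.900) = 21.61 N.

T ≈ 21.6 N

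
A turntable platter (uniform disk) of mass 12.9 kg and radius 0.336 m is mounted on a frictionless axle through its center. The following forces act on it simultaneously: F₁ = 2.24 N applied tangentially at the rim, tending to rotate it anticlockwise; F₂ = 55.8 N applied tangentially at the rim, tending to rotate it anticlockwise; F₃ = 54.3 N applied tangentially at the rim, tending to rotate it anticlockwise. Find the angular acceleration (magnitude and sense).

I = ½MR² = (1/2)(12.9)(0.336)² = 0.7282 kg·m².
Taking anticlockwise as positive: τ₁ = +(2.24)(0.336) = +0.7526 N·m; τ₂ = +(55.8)(0.336) = +18.75 N·m; τ₃ = +(54.3)(0.336) = +18.24 N·m.
Net torque τ = 37.75 N·m.
α = τ/I = 37.75/0.7282 = 51.84 rad/s².

α ≈ 51.8 rad/s², anticlockwise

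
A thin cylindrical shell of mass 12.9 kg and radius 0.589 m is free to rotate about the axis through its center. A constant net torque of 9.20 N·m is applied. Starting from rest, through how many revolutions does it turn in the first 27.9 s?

I = MR² = (12.9)(0.589)² = 4.475 kg·m².
α = τ/I = 9.20/4.475 = 2.056 rad/s².
θ = ½αt² = ½(2.056)(27.9)² = 800.1 rad.
Revolutions = θ/(2π) = 127.3.

≈ 127 revolutions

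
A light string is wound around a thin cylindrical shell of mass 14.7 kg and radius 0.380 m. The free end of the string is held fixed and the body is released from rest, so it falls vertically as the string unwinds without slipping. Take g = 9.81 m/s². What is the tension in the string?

Translation: Mg − T = Ma. Rotation about the center: TR = Iα with I = MR².
With a = αR: T = (I/R²)a = M a, so Mg = (1 + 1.000)Ma.
a = g/(1 + 1.000) = 9.81/2.000 = 4.905 m/s².
T = 1.000·M·a = (1.000)(14.7)(4.905) = 72.10 N.

T ≈ 72.1 N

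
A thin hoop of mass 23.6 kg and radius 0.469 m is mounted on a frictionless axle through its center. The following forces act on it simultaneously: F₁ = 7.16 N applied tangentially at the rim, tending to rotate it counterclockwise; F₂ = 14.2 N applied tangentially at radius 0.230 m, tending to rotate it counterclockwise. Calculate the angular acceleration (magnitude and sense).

I = MR² = (23.6)(0.469)² = 5.191 kg·m².
Taking counterclockwise as positive: τ₁ = +(7.16)(0.469) = +3.358 N·m; τ₂ = +(14.2)(0.230) = +3.266 N·m.
Net torque τ = 6.624 N·m.
α = τ/I = 6.624/5.191 = 1.276 rad/s².

α ≈ 1.28 rad/s², counterclockwise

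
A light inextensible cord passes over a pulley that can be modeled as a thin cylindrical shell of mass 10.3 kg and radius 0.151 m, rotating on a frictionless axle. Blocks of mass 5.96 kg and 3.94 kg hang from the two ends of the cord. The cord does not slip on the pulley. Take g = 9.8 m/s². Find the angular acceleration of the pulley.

I = MR² = (10.3)(0.151)² = 0.2349 kg·m².
Heavier block: m₁g − T₁ = m₁a. Lighter block: T₂ − m₂g = m₂a.
Pulley: (T₁ − T₂)R = Iα = I(a/R), so T₁ − T₂ = (I/R²)a = 1·M_p a = 10.30·a.
Adding the three: (m₁ − m₂)g = (m₁ + m₂ + 10.30)a, so a = (5.96 − 3.94)(9.8)/(5.96 + 3.94 + 10.30) = 0.9800 m/s².
α = a/R = 0.9800/0.151 = 6.490 rad/s².

α ≈ 6.49 rad/s²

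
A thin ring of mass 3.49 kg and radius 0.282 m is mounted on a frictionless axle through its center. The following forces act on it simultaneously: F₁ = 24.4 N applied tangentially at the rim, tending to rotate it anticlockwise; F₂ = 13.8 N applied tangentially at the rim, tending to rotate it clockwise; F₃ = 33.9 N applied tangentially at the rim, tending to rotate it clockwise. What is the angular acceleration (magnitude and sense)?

α ≈ 23.7 rad/s², clockwise

I = MR² = (3.49)(0.282)² = 0.2775 kg·m².
Taking anticlockwise as positive: τ₁ = +(24.4)(0.282) = +6.881 N·m; τ₂ = −(13.8)(0.282) = −3.892 N·m; τ₃ = −(33.9)(0.282) = −9.560 N·m.
Net torque τ = -6.571 N·m.
α = τ/I = -6.571/0.2775 = -23.67 rad/s².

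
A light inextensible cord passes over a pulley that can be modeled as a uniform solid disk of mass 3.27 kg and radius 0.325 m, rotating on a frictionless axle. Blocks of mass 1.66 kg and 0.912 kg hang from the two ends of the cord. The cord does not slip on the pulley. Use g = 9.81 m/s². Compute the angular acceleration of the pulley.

α ≈ 5.37 rad/s²

I = ½MR² = (1/2)(3.27)(0.325)² = 0.1727 kg·m².
Heavier block: m₁g − T₁ = m₁a. Lighter block: T₂ − m₂g = m₂a.
Pulley: (T₁ − T₂)R = Iα = I(a/R), so T₁ − T₂ = (I/R²)a = (1/2)M_p a = 1.635·a.
Adding the three: (m₁ − m₂)g = (m₁ + m₂ + 1.635)a, so a = (1.66 − 0.912)(9.81)/(1.66 + 0.912 + 1.635) = 1.744 m/s².
α = a/R = 1.744/0.325 = 5.367 rad/s².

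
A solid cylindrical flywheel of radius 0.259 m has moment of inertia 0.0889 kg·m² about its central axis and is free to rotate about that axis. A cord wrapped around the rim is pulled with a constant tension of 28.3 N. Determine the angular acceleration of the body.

τ = F R = (28.3)(0.259) = 7.330 N·m.
From τ = Iα: α = 7.330/0.08890 = 82.45 rad/s².

α ≈ 82.4 rad/s²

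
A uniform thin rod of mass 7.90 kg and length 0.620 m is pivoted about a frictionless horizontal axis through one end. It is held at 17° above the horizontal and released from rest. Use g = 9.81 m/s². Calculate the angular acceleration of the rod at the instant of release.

About the pivot, I = (1/3)ML² = (1/3)(7.90)(0.620)² = 1.012 kg·m².
The weight acts at the center, a distance L/2 = 0.3100 m from the pivot; τ = Mg(L/2) cos 17° = 22.97 N·m.
α = τ/I = 22.97/1.012 = 22.70 rad/s².

α ≈ 22.7 rad/s²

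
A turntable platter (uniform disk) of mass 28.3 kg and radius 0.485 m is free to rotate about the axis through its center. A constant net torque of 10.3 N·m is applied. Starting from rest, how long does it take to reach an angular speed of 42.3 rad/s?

t ≈ 13.7 s

I = ½MR² = (1/2)(28.3)(0.485)² = 3.328 kg·m².
α = τ/I = 10.3/3.328 = 3.095 rad/s².
ω = αt ⇒ t = ω/α = 42.3/3.095 = 13.67 s.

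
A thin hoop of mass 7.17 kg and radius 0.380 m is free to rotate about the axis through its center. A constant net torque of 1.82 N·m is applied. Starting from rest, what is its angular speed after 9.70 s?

ω ≈ 17.1 rad/s

I = MR² = (7.17)(0.380)² = 1.035 kg·m².
α = τ/I = 1.82/1.035 = 1.758 rad/s².
ω = ω₀ + αt = 0 + (1.758)(9.70) = 17.05 rad/s.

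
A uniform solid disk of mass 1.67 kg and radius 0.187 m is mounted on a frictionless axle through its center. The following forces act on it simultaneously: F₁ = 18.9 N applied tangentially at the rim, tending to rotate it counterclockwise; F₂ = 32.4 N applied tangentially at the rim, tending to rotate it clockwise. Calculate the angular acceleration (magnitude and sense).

α ≈ 86.5 rad/s², clockwise

I = ½MR² = (1/2)(1.67)(0.187)² = 0.02920 kg·m².
Taking counterclockwise as positive: τ₁ = +(18.9)(0.187) = +3.534 N·m; τ₂ = −(32.4)(0.187) = −6.059 N·m.
Net torque τ = -2.525 N·m.
α = τ/I = -2.525/0.02920 = -86.46 rad/s².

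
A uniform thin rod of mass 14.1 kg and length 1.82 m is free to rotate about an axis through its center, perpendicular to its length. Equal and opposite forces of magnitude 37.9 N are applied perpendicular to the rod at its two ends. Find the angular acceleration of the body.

I = (1/12)ML² = (1/12)(14.1)(1.82)² = 3.892 kg·m².
The couple gives τ = F·(L/2) + F·(L/2) = F L = (37.9)(1.82) = 68.98 N·m.
Newton's second law for rotation, τ = Iα, gives α = τ/I = 68.98/3.892 = 17.72 rad/s².

α ≈ 17.7 rad/s²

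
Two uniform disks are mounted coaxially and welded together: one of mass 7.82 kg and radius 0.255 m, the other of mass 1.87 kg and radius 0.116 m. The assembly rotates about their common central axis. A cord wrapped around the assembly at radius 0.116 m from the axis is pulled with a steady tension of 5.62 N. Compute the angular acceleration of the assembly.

α ≈ 2.44 rad/s²

I = ½M₁R₁² + ½M₂R₂² = ½(7.82)(0.255)² + ½(1.87)(0.116)² = 0.2668 kg·m².
τ = F r = (5.62)(0.116) = 0.6519 N·m.
α = τ/I = 0.6519/0.2668 = 2.443 rad/s².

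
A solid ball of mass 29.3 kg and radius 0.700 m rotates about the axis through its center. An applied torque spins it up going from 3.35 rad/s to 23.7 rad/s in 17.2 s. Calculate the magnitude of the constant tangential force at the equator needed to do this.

I = (2/5)MR² = (2/5)(29.3)(0.700)² = 5.743 kg·m².
α = Δω/Δt = (23.7 − 3.35)/17.2 = 1.183 rad/s².
The required torque is τ = Iα = (5.743)(1.183) = 6.795 N·m.
A tangential force at the equator gives τ = FR, so F = τ/R = 6.795/0.700 = 9.706 N.

F ≈ 9.71 N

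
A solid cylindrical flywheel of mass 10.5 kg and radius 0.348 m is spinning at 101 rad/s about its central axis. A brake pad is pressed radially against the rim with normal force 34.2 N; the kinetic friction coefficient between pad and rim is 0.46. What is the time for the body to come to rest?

t ≈ 11.7 s

I = ½MR² = (1/2)(10.5)(0.348)² = 0.6358 kg·m².
Friction force f = μN = (0.46)(34.2) = 15.73 N at the rim; torque magnitude τ = fR = 5.475 N·m, opposing ω.
|α| = τ/I = 5.475/0.6358 = 8.611 rad/s² (deceleration).
0 = ω₀ − |α|t ⇒ t = ω₀/|α| = 101/8.611 = 11.73 s.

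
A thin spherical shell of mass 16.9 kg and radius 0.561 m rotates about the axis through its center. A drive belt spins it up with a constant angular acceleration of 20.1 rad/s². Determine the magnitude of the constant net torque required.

I = (2/3)MR² = (2/3)(16.9)(0.561)² = 3.546 kg·m².
τ = Iα = (3.546)(20.10) = 71.27 N·m.

τ ≈ 71.3 N·m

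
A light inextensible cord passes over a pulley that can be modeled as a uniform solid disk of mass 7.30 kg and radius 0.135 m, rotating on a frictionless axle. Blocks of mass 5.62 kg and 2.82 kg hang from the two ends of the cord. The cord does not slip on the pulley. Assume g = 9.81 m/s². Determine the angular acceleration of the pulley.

α ≈ 16.8 rad/s²

I = ½MR² = (1/2)(7.30)(0.135)² = 0.06652 kg·m².
Heavier block: m₁g − T₁ = m₁a. Lighter block: T₂ − m₂g = m₂a.
Pulley: (T₁ − T₂)R = Iα = I(a/R), so T₁ − T₂ = (I/R²)a = (1/2)M_p a = 3.650·a.
Adding the three: (m₁ − m₂)g = (m₁ + m₂ + 3.650)a, so a = (5.62 − 2.82)(9.81)/(5.62 + 2.82 + 3.650) = 2.272 m/s².
α = a/R = 2.272/0.135 = 16.83 rad/s².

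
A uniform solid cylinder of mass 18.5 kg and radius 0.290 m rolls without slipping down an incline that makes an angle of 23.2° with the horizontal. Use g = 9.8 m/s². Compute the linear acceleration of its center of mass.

Translation along the incline: Mg sinθ − f = Ma.
Rotation about the center: fR = Iα with I = ½MR². No-slip gives a = αR, so f = (I/R²)a = (1/2)M a.
Substituting: Mg sinθ = (1 + 0.5000)Ma, so a = g sinθ/(1 + 0.5000) = (9.8) sin 23.2° / 1.500 = 2.574 m/s².

a ≈ 2.57 m/s²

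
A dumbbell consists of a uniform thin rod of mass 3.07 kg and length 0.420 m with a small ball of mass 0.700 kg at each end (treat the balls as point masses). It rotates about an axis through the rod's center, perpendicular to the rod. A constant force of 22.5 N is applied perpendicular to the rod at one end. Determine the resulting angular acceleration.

I_rod = (1/12)ML² = (1/12)(3.07)(0.420)² = 0.04513 kg·m².
I_balls = 2·m·(L/2)² = 2(0.700)(0.2100)² = 0.06174 kg·m².
Total I = 0.1069 kg·m².
τ = F·(L/2) = (22.5)(0.210) = 4.725 N·m.
α = τ/I = 4.725/0.1069 = 44.21 rad/s².

α ≈ 44.2 rad/s²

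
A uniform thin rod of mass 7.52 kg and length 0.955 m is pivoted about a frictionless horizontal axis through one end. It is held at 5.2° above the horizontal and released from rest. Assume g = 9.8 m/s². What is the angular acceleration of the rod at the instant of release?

About the pivot, I = (1/3)ML² = (1/3)(7.52)(0.955)² = 2.286 kg·m².
The weight acts at the center, a distance L/2 = 0.4775 m from the pivot; τ = Mg(L/2) cos 5.2° = 35.05 N·m.
α = τ/I = 35.05/2.286 = 15.33 rad/s².

α ≈ 15.3 rad/s²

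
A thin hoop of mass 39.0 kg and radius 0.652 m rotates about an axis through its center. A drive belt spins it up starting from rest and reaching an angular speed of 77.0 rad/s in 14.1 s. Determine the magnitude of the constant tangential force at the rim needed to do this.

F ≈ 139 N

I = MR² = (39.0)(0.652)² = 16.58 kg·m².
α = Δω/Δt = (77.0 − 0)/14.1 = 5.461 rad/s².
The required torque is τ = Iα = (16.58)(5.461) = 90.54 N·m.
A tangential force at the rim gives τ = FR, so F = τ/R = 90.54/0.652 = 138.9 N.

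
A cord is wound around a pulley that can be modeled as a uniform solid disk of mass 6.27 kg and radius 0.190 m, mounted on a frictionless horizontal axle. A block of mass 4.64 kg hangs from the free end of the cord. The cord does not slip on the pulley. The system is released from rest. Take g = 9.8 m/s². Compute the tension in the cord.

T ≈ 18.3 N

I = ½MR² = (1/2)(6.27)(0.190)² = 0.1132 kg·m².
Block: mg − T = ma. Pulley: TR = Iα. No-slip: a = αR, so T = (I/R²)a = 3.135·a.
Then mg = (m + 3.135)a, so a = (4.64)(9.8)/(4.64 + 3.135) = 5.848 m/s².
T = 3.135·a = 18.34 N.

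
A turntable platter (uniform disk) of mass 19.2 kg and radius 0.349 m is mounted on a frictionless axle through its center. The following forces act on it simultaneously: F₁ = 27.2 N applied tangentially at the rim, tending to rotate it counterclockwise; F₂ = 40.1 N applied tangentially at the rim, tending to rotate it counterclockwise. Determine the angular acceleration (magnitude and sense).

I = ½MR² = (1/2)(19.2)(0.349)² = 1.169 kg·m².
Taking counterclockwise as positive: τ₁ = +(27.2)(0.349) = +9.493 N·m; τ₂ = +(40.1)(0.349) = +13.99 N·m.
Net torque τ = 23.49 N·m.
α = τ/I = 23.49/1.169 = 20.09 rad/s².

α ≈ 20.1 rad/s², counterclockwise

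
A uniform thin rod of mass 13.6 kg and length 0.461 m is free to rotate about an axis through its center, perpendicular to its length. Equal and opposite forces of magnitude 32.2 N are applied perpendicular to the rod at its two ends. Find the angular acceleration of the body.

α ≈ 61.6 rad/s²

I = (1/12)ML² = (1/12)(13.6)(0.461)² = 0.2409 kg·m².
The couple gives τ = F·(L/2) + F·(L/2) = F L = (32.2)(0.461) = 14.84 N·m.
Newton's second law for rotation, τ = Iα, gives α = τ/I = 14.84/0.2409 = 61.63 rad/s².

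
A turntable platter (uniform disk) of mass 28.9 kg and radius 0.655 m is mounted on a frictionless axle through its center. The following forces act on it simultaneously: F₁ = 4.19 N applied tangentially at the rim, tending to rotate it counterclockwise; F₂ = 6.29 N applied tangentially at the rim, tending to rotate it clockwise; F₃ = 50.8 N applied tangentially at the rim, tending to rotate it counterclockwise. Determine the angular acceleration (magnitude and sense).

α ≈ 5.15 rad/s², counterclockwise

I = ½MR² = (1/2)(28.9)(0.655)² = 6.199 kg·m².
Taking counterclockwise as positive: τ₁ = +(4.19)(0.655) = +2.744 N·m; τ₂ = −(6.29)(0.655) = −4.120 N·m; τ₃ = +(50.8)(0.655) = +33.27 N·m.
Net torque τ = 31.90 N·m.
α = τ/I = 31.90/6.199 = 5.145 rad/s².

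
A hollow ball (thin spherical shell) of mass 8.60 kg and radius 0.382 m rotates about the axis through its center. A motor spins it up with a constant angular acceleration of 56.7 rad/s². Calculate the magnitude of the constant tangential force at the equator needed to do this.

F ≈ 124 N

I = (2/3)MR² = (2/3)(8.60)(0.382)² = 0.8366 kg·m².
The required torque is τ = Iα = (0.8366)(56.70) = 47.44 N·m.
A tangential force at the equator gives τ = FR, so F = τ/R = 47.44/0.382 = 124.2 N.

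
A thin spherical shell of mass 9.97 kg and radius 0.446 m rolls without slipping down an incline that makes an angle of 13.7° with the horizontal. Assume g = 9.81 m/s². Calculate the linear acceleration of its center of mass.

a ≈ 1.39 m/s²

Translation along the incline: Mg sinθ − f = Ma.
Rotation about the center: fR = Iα with I = (2/3)MR². No-slip gives a = αR, so f = (I/R²)a = (2/3)M a.
Substituting: Mg sinθ = (1 + 0.6667)Ma, so a = g sinθ/(1 + 0.6667) = (9.81) sin 13.7° / 1.667 = 1.394 m/s².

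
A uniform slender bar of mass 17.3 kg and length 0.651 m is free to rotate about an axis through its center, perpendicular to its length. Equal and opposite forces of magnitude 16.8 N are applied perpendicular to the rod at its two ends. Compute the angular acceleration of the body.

I = (1/12)ML² = (1/12)(17.3)(0.651)² = 0.6110 kg·m².
The couple gives τ = F·(L/2) + F·(L/2) = F L = (16.8)(0.651) = 10.94 N·m.
Newton's second law for rotation, τ = Iα, gives α = τ/I = 10.94/0.6110 = 17.90 rad/s².

α ≈ 17.9 rad/s²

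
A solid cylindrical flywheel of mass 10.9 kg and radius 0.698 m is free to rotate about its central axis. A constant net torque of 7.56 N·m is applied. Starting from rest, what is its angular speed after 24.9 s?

I = ½MR² = (1/2)(10.9)(0.698)² = 2.655 kg·m².
α = τ/I = 7.56/2.655 = 2.847 rad/s².
ω = ω₀ + αt = 0 + (2.847)(24.9) = 70.89 rad/s.

ω ≈ 70.9 rad/s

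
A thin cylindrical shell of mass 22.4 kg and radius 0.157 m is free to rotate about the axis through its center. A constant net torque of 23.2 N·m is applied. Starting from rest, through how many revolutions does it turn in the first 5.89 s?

≈ 116 revolutions

I = MR² = (22.4)(0.157)² = 0.5521 kg·m².
α = τ/I = 23.2/0.5521 = 42.02 rad/s².
θ = ½αt² = ½(42.02)(5.89)² = 728.9 rad.
Revolutions = θ/(2π) = 116.0.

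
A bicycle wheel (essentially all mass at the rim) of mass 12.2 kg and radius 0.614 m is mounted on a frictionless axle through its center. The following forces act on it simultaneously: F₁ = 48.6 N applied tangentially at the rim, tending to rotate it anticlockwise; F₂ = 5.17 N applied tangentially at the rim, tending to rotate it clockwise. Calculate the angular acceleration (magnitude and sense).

I = MR² = (12.2)(0.614)² = 4.599 kg·m².
Taking anticlockwise as positive: τ₁ = +(48.6)(0.614) = +29.84 N·m; τ₂ = −(5.17)(0.614) = −3.174 N·m.
Net torque τ = 26.67 N·m.
α = τ/I = 26.67/4.599 = 5.798 rad/s².

α ≈ 5.80 rad/s², anticlockwise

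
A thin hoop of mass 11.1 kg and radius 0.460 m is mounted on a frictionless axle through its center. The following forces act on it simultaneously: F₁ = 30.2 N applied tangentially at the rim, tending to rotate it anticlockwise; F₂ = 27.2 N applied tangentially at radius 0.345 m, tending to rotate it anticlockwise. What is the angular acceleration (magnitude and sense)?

I = MR² = (11.1)(0.460)² = 2.349 kg·m².
Taking anticlockwise as positive: τ₁ = +(30.2)(0.460) = +13.89 N·m; τ₂ = +(27.2)(0.345) = +9.384 N·m.
Net torque τ = 23.28 N·m.
α = τ/I = 23.28/2.349 = 9.910 rad/s².

α ≈ 9.91 rad/s², anticlockwise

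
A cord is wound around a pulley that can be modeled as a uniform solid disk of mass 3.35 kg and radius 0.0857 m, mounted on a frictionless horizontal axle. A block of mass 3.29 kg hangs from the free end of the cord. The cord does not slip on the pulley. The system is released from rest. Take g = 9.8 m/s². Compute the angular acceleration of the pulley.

I = ½MR² = (1/2)(3.35)(0.0857)² = 0.01230 kg·m².
Block: mg − T = ma. Pulley: TR = Iα. No-slip: a = αR, so T = (I/R²)a = 1.675·a.
Then mg = (m + 1.675)a, so a = (3.29)(9.8)/(3.29 + 1.675) = 6.494 m/s².
α = a/R = 6.494/0.0857 = 75.77 rad/s².

α ≈ 75.8 rad/s²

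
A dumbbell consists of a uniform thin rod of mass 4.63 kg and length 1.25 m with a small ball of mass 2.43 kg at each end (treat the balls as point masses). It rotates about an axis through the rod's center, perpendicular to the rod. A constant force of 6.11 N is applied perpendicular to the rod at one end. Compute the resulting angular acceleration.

α ≈ 1.53 rad/s²

I_rod = (1/12)ML² = (1/12)(4.63)(1.25)² = 0.6029 kg·m².
I_balls = 2·m·(L/2)² = 2(2.43)(0.6250)² = 1.898 kg·m².
Total I = 2.501 kg·m².
τ = F·(L/2) = (6.11)(0.625) = 3.819 N·m.
α = τ/I = 3.819/2.501 = 1.527 rad/s².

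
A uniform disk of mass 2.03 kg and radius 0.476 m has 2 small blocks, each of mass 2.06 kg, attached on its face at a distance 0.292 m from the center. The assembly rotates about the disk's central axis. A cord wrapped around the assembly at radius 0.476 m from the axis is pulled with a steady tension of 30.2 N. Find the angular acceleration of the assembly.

I_disk = ½MR² = ½(2.03)(0.476)² = 0.2300 kg·m².
I_blocks = 2·m·r² = 2(2.06)(0.292)² = 0.3513 kg·m².
Total I = 0.5813 kg·m².
τ = F r = (30.2)(0.476) = 14.38 N·m.
α = τ/I = 14.38/0.5813 = 24.73 rad/s².

α ≈ 24.7 rad/s²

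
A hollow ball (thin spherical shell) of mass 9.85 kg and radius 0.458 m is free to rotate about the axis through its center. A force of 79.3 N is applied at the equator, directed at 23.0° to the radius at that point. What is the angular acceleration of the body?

α ≈ 10.3 rad/s²

I = (2/3)MR² = (2/3)(9.85)(0.458)² = 1.377 kg·m².
Only the tangential component produces torque: τ = F R sinθ = (79.3)(0.458) sin 23.0° = 14.19 N·m.
Newton's second law for rotation, τ = Iα, gives α = τ/I = 14.19/1.377 = 10.30 rad/s².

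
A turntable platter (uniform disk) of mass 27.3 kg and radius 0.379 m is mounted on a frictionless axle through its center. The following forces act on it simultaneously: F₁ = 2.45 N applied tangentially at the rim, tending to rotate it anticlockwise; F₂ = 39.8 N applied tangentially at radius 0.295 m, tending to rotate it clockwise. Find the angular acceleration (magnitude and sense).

I = ½MR² = (1/2)(27.3)(0.379)² = 1.961 kg·m².
Taking anticlockwise as positive: τ₁ = +(2.45)(0.379) = +0.9286 N·m; τ₂ = −(39.8)(0.295) = −11.74 N·m.
Net torque τ = -10.81 N·m.
α = τ/I = -10.81/1.961 = -5.515 rad/s².

α ≈ 5.51 rad/s², clockwise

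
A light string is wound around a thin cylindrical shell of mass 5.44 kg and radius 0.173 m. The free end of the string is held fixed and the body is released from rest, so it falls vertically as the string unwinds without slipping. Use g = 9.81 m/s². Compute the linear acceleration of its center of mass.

a ≈ 4.91 m/s²

Translation: Mg − T = Ma. Rotation about the center: TR = Iα with I = MR².
With a = αR: T = (I/R²)a = M a, so Mg = (1 + 1.000)Ma.
a = g/(1 + 1.000) = 9.81/2.000 = 4.905 m/s².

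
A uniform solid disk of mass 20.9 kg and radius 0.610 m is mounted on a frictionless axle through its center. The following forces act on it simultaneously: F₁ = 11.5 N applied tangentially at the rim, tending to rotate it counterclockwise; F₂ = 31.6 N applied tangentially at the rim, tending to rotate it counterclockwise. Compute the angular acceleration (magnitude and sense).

α ≈ 6.76 rad/s², counterclockwise

I = ½MR² = (1/2)(20.9)(0.610)² = 3.888 kg·m².
Taking counterclockwise as positive: τ₁ = +(11.5)(0.610) = +7.015 N·m; τ₂ = +(31.6)(0.610) = +19.28 N·m.
Net torque τ = 26.29 N·m.
α = τ/I = 26.29/3.888 = 6.761 rad/s².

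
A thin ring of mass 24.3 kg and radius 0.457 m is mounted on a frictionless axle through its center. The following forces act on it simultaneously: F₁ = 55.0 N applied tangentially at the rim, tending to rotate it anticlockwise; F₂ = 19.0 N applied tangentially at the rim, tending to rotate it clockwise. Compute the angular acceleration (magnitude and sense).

α ≈ 3.24 rad/s², anticlockwise

I = MR² = (24.3)(0.457)² = 5.075 kg·m².
Taking anticlockwise as positive: τ₁ = +(55.0)(0.457) = +25.14 N·m; τ₂ = −(19.0)(0.457) = −8.683 N·m.
Net torque τ = 16.45 N·m.
α = τ/I = 16.45/5.075 = 3.242 rad/s².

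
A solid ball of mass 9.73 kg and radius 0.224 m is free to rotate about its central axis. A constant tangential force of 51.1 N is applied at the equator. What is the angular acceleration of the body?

I = (2/5)MR² = (2/5)(9.73)(0.224)² = 0.1953 kg·m².
τ = F R = (51.1)(0.224) = 11.45 N·m.
From τ = Iα: α = 11.45/0.1953 = 58.61 rad/s².

α ≈ 58.6 rad/s²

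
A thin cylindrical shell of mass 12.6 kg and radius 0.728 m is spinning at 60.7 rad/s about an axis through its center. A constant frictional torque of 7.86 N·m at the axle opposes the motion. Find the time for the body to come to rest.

t ≈ 51.6 s

I = MR² = (12.6)(0.728)² = 6.678 kg·m².
The net torque has magnitude 7.86 N·m, opposing ω.
|α| = τ/I = 7.860/6.678 = 1.177 rad/s² (deceleration).
0 = ω₀ − |α|t ⇒ t = ω₀/|α| = 60.7/1.177 = 51.57 s.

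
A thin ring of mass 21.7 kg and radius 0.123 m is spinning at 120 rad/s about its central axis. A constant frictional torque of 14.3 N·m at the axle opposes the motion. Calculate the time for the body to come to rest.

I = MR² = (21.7)(0.123)² = 0.3283 kg·m².
The net torque has magnitude 14.3 N·m, opposing ω.
|α| = τ/I = 14.30/0.3283 = 43.56 rad/s² (deceleration).
0 = ω₀ − |α|t ⇒ t = ω₀/|α| = 120/43.56 = 2.755 s.

t ≈ 2.75 s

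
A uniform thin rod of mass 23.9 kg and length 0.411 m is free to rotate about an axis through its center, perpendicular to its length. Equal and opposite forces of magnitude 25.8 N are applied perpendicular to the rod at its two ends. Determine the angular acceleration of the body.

I = (1/12)ML² = (1/12)(23.9)(0.411)² = 0.3364 kg·m².
The couple gives τ = F·(L/2) + F·(L/2) = F L = (25.8)(0.411) = 10.60 N·m.
Newton's second law for rotation, τ = Iα, gives α = τ/I = 10.60/0.3364 = 31.52 rad/s².

α ≈ 31.5 rad/s²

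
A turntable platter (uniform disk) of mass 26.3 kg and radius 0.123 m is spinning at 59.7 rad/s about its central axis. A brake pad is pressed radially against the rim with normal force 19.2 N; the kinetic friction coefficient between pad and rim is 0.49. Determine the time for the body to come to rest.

t ≈ 10.3 s

I = ½MR² = (1/2)(26.3)(0.123)² = 0.1989 kg·m².
Friction force f = μN = (0.49)(19.2) = 9.408 N at the rim; torque magnitude τ = fR = 1.157 N·m, opposing ω.
|α| = τ/I = 1.157/0.1989 = 5.817 rad/s² (deceleration).
0 = ω₀ − |α|t ⇒ t = ω₀/|α| = 59.7/5.817 = 10.26 s.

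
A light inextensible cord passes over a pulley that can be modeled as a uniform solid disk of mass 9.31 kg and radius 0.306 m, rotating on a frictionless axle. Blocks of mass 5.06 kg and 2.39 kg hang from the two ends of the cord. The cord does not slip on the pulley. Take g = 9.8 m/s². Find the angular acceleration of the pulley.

α ≈ 7.06 rad/s²

I = ½MR² = (1/2)(9.31)(0.306)² = 0.4359 kg·m².
Heavier block: m₁g − T₁ = m₁a. Lighter block: T₂ − m₂g = m₂a.
Pulley: (T₁ − T₂)R = Iα = I(a/R), so T₁ − T₂ = (I/R²)a = (1/2)M_p a = 4.655·a.
Adding the three: (m₁ − m₂)g = (m₁ + m₂ + 4.655)a, so a = (5.06 − 2.39)(9.8)/(5.06 + 2.39 + 4.655) = 2.162 m/s².
α = a/R = 2.162/0.306 = 7.064 rad/s².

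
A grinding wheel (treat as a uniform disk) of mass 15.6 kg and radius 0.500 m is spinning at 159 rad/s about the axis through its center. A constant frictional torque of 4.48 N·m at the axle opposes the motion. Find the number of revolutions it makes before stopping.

≈ 876 revolutions

I = ½MR² = (1/2)(15.6)(0.500)² = 1.950 kg·m².
The net torque has magnitude 4.48 N·m, opposing ω.
|α| = τ/I = 4.480/1.950 = 2.297 rad/s² (deceleration).
ω² = ω₀² − 2|α|θ with ω = 0 ⇒ θ = ω₀²/(2|α|) = 5502 rad = 875.7 rev.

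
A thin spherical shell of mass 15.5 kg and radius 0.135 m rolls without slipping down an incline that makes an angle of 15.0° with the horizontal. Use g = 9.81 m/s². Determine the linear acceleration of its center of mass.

a ≈ 1.52 m/s²

Translation along the incline: Mg sinθ − f = Ma.
Rotation about the center: fR = Iα with I = (2/3)MR². No-slip gives a = αR, so f = (I/R²)a = (2/3)M a.
Substituting: Mg sinθ = (1 + 0.6667)Ma, so a = g sinθ/(1 + 0.6667) = (9.81) sin 15.0° / 1.667 = 1.523 m/s².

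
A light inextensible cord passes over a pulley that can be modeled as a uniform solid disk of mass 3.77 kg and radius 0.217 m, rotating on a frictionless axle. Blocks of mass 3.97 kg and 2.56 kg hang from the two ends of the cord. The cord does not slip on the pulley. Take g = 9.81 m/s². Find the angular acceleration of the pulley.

I = ½MR² = (1/2)(3.77)(0.217)² = 0.08876 kg·m².
Heavier block: m₁g − T₁ = m₁a. Lighter block: T₂ − m₂g = m₂a.
Pulley: (T₁ − T₂)R = Iα = I(a/R), so T₁ − T₂ = (I/R²)a = (1/2)M_p a = 1.885·a.
Adding the three: (m₁ − m₂)g = (m₁ + m₂ + 1.885)a, so a = (3.97 − 2.56)(9.81)/(3.97 + 2.56 + 1.885) = 1.644 m/s².
α = a/R = 1.644/0.217 = 7.575 rad/s².

α ≈ 7.57 rad/s²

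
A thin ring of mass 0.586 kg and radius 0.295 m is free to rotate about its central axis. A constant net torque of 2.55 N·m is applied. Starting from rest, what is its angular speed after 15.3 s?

I = MR² = (0.586)(0.295)² = 0.05100 kg·m².
α = τ/I = 2.55/0.05100 = 50.00 rad/s².
ω = ω₀ + αt = 0 + (50.00)(15.3) = 765.1 rad/s.

ω ≈ 765 rad/s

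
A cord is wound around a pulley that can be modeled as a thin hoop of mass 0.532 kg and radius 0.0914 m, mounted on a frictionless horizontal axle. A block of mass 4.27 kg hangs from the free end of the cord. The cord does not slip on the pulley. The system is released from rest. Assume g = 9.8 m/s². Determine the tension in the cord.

I = MR² = (0.532)(0.0914)² = 0.004444 kg·m².
Block: mg − T = ma. Pulley: TR = Iα. No-slip: a = αR, so T = (I/R²)a = 0.5320·a.
Then mg = (m + 0.5320)a, so a = (4.27)(9.8)/(4.27 + 0.5320) = 8.714 m/s².
T = 0.5320·a = 4.636 N.

T ≈ 4.64 N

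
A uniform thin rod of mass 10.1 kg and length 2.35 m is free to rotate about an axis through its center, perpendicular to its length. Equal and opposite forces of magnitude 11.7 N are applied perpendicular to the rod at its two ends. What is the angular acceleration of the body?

I = (1/12)ML² = (1/12)(10.1)(2.35)² = 4.648 kg·m².
The couple gives τ = F·(L/2) + F·(L/2) = F L = (11.7)(2.35) = 27.50 N·m.
Newton's second law for rotation, τ = Iα, gives α = τ/I = 27.50/4.648 = 5.915 rad/s².

α ≈ 5.92 rad/s²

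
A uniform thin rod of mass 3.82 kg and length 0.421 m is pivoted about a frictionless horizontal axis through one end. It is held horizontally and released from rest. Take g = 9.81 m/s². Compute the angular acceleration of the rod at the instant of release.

α ≈ 35.0 rad/s²

About the pivot, I = (1/3)ML² = (1/3)(3.82)(0.421)² = 0.2257 kg·m².
The weight acts at the center, a distance L/2 = 0.2105 m from the pivot; τ = Mg(L/2) = 7.888 N·m.
α = τ/I = 7.888/0.2257 = 34.95 rad/s².
(Equivalently α = (3g/(2L)) = 34.95 rad/s².)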